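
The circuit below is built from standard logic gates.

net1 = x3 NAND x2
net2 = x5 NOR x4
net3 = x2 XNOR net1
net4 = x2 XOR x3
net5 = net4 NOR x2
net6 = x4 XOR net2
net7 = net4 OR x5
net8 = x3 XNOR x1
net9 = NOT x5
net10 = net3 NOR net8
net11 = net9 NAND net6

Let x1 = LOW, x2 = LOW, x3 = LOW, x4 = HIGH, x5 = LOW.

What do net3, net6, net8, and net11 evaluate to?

net1 = x3 NAND x2 = LOW NAND LOW = HIGH
net2 = x5 NOR x4 = LOW NOR HIGH = LOW
net3 = x2 XNOR net1 = LOW XNOR HIGH = LOW
net6 = x4 XOR net2 = HIGH XOR LOW = HIGH
net8 = x3 XNOR x1 = LOW XNOR LOW = HIGH
net9 = NOT x5 = NOT LOW = HIGH
net11 = net9 NAND net6 = HIGH NAND HIGH = LOW

net3 = LOW; net6 = HIGH; net8 = HIGH; net11 = LOW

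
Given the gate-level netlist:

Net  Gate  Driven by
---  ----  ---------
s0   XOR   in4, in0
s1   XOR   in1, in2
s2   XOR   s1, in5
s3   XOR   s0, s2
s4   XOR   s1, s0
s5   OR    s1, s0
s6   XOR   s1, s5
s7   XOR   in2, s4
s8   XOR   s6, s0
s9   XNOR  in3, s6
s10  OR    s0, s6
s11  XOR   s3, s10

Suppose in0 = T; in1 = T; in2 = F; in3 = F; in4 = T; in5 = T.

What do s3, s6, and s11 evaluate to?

s3 = F; s6 = F; s11 = F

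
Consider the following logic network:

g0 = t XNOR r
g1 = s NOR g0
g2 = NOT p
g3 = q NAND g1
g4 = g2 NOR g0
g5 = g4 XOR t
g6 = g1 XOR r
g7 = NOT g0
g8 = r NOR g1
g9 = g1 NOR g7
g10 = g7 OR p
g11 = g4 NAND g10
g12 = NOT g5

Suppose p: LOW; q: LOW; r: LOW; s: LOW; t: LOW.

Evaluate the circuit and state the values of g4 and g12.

g0 = t XNOR r = LOW XNOR LOW = HIGH
g2 = NOT p = NOT LOW = HIGH
g4 = g2 NOR g0 = HIGH NOR HIGH = LOW
g5 = g4 XOR t = LOW XOR LOW = LOW
g12 = NOT g5 = NOT LOW = HIGH

g4 = LOW  g12 = HIGH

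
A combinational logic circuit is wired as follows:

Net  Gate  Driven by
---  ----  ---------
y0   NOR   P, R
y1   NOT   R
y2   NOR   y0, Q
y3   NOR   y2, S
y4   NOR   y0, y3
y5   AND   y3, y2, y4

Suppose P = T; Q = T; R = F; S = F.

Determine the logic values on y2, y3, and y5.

y0 = P NOR R = T NOR F = F
y2 = y0 NOR Q = F NOR T = F
y3 = y2 NOR S = F NOR F = T
y4 = y0 NOR y3 = F NOR T = F
y5 = y3 AND y2 AND y4 = T AND F AND F = F

y2 = F, y3 = T, y5 = F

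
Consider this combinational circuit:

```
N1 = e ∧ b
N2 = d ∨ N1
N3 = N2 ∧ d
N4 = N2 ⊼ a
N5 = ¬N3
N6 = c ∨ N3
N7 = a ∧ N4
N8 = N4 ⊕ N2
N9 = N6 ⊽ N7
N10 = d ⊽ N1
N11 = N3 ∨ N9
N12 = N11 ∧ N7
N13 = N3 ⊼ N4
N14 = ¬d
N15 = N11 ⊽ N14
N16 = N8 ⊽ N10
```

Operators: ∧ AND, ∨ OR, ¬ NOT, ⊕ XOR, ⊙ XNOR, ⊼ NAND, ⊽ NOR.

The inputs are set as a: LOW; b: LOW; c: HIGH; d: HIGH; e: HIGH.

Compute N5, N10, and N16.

N1 = e AND b = HIGH AND LOW = LOW
N2 = d OR N1 = HIGH OR LOW = HIGH
N3 = N2 AND d = HIGH AND HIGH = HIGH
N4 = N2 NAND a = HIGH NAND LOW = HIGH
N5 = NOT N3 = NOT HIGH = LOW
N8 = N4 XOR N2 = HIGH XOR HIGH = LOW
N10 = d NOR N1 = HIGH NOR LOW = LOW
N16 = N8 NOR N10 = LOW NOR LOW = HIGH

N5 = LOW, N10 = LOW, N16 = HIGH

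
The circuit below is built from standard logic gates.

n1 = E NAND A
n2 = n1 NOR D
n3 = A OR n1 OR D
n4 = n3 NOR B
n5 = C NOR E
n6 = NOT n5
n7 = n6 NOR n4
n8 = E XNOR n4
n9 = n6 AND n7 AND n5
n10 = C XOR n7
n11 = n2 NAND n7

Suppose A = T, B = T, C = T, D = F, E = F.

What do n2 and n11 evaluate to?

n2 = F; n11 = T

n1 = E NAND A = F NAND T = T
n2 = n1 NOR D = T NOR F = F
n3 = A OR n1 OR D = T OR T OR F = T
n4 = n3 NOR B = T NOR T = F
n5 = C NOR E = T NOR F = F
n6 = NOT n5 = NOT F = T
n7 = n6 NOR n4 = T NOR F = F
n11 = n2 NAND n7 = F NAND F = T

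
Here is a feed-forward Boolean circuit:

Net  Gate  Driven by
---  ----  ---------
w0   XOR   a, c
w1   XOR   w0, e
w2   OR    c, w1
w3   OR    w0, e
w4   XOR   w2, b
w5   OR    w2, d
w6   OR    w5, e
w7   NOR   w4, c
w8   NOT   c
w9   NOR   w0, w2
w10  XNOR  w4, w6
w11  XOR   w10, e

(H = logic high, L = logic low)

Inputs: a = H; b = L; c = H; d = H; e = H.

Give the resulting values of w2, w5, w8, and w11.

w2 = H, w5 = H, w8 = L, w11 = L

w0 = a XOR c = H XOR H = L
w1 = w0 XOR e = L XOR H = H
w2 = c OR w1 = H OR H = H
w4 = w2 XOR b = H XOR L = H
w5 = w2 OR d = H OR H = H
w6 = w5 OR e = H OR H = H
w8 = NOT c = NOT H = L
w10 = w4 XNOR w6 = H XNOR H = H
w11 = w10 XOR e = H XOR H = L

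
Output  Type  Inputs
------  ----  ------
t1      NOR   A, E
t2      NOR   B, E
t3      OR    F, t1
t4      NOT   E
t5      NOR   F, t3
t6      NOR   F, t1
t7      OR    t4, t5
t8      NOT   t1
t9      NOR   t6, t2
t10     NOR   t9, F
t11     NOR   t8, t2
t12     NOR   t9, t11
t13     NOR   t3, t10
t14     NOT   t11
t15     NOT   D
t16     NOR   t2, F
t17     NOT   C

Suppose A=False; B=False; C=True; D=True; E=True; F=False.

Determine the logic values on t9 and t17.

t9 = False, t17 = False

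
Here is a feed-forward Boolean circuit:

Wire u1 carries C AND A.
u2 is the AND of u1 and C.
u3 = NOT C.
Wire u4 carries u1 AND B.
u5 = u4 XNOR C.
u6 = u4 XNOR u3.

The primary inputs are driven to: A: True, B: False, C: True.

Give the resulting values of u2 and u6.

u2 = True  u6 = True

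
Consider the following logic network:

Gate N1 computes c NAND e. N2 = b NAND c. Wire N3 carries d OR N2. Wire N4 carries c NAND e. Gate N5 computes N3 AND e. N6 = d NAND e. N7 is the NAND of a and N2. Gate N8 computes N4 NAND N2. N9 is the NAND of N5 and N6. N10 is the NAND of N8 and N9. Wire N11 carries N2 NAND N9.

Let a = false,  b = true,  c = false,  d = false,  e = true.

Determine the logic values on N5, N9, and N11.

N5 = true, N9 = false, N11 = true

N2 = b NAND c = true NAND false = true
N3 = d OR N2 = false OR true = true
N5 = N3 AND e = true AND true = true
N6 = d NAND e = false NAND true = true
N9 = N5 NAND N6 = true NAND true = false
N11 = N2 NAND N9 = true NAND false = true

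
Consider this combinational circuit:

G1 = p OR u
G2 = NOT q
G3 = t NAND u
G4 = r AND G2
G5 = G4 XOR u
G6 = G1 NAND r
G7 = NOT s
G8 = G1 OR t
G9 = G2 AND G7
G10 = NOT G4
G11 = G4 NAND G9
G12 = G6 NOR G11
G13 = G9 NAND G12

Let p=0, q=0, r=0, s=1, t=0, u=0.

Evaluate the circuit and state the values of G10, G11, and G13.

G10 = 1  G11 = 1  G13 = 1

G1 = p OR u = 0 OR 0 = 0
G2 = NOT q = NOT 0 = 1
G4 = r AND G2 = 0 AND 1 = 0
G6 = G1 NAND r = 0 NAND 0 = 1
G7 = NOT s = NOT 1 = 0
G9 = G2 AND G7 = 1 AND 0 = 0
G10 = NOT G4 = NOT 0 = 1
G11 = G4 NAND G9 = 0 NAND 0 = 1
G12 = G6 NOR G11 = 1 NOR 1 = 0
G13 = G9 NAND G12 = 0 NAND 0 = 1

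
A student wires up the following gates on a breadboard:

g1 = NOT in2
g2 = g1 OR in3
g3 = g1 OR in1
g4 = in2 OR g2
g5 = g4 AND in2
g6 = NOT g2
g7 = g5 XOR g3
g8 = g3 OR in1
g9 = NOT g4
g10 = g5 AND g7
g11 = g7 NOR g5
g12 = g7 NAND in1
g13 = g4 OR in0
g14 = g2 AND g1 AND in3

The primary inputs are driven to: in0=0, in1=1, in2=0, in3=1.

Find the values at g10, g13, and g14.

g10 = 0, g13 = 1, g14 = 1

g1 = NOT in2 = NOT 0 = 1
g2 = g1 OR in3 = 1 OR 1 = 1
g3 = g1 OR in1 = 1 OR 1 = 1
g4 = in2 OR g2 = 0 OR 1 = 1
g5 = g4 AND in2 = 1 AND 0 = 0
g7 = g5 XOR g3 = 0 XOR 1 = 1
g10 = g5 AND g7 = 0 AND 1 = 0
g13 = g4 OR in0 = 1 OR 0 = 1
g14 = g2 AND g1 AND in3 = 1 AND 1 AND 1 = 1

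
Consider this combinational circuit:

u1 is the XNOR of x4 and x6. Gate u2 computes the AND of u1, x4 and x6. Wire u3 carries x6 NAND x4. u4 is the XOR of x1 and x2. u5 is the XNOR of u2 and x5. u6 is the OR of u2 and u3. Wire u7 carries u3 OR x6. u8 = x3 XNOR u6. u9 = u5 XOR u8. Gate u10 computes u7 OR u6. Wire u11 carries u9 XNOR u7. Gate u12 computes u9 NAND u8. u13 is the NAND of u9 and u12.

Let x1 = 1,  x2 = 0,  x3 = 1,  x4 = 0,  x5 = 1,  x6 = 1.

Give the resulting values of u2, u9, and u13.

u1 = x4 XNOR x6 = 0 XNOR 1 = 0
u2 = u1 AND x4 AND x6 = 0 AND 0 AND 1 = 0
u3 = x6 NAND x4 = 1 NAND 0 = 1
u5 = u2 XNOR x5 = 0 XNOR 1 = 0
u6 = u2 OR u3 = 0 OR 1 = 1
u8 = x3 XNOR u6 = 1 XNOR 1 = 1
u9 = u5 XOR u8 = 0 XOR 1 = 1
u12 = u9 NAND u8 = 1 NAND 1 = 0
u13 = u9 NAND u12 = 1 NAND 0 = 1

u2 = 0  u9 = 1  u13 = 1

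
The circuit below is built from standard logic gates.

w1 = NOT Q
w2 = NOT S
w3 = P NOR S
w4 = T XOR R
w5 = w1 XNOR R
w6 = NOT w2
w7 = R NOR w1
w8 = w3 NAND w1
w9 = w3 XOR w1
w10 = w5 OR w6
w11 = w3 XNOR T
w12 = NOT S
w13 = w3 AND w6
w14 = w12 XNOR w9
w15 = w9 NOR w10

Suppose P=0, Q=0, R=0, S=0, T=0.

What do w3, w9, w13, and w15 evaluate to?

w1 = NOT Q = NOT 0 = 1
w2 = NOT S = NOT 0 = 1
w3 = P NOR S = 0 NOR 0 = 1
w5 = w1 XNOR R = 1 XNOR 0 = 0
w6 = NOT w2 = NOT 1 = 0
w9 = w3 XOR w1 = 1 XOR 1 = 0
w10 = w5 OR w6 = 0 OR 0 = 0
w13 = w3 AND w6 = 1 AND 0 = 0
w15 = w9 NOR w10 = 0 NOR 0 = 1

w3 = 1; w9 = 0; w13 = 0; w15 = 1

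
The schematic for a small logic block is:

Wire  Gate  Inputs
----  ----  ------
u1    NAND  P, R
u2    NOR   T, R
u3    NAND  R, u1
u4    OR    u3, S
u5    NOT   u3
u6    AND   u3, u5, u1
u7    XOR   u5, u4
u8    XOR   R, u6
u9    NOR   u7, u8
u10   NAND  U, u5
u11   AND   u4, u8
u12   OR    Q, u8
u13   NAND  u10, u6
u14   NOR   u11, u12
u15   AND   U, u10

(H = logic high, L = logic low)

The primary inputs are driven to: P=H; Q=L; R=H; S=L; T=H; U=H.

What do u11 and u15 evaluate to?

u11 = H; u15 = H

u1 = P NAND R = H NAND H = L
u3 = R NAND u1 = H NAND L = H
u4 = u3 OR S = H OR L = H
u5 = NOT u3 = NOT H = L
u6 = u3 AND u5 AND u1 = H AND L AND L = L
u8 = R XOR u6 = H XOR L = H
u10 = U NAND u5 = H NAND L = H
u11 = u4 AND u8 = H AND H = H
u15 = U AND u10 = H AND H = H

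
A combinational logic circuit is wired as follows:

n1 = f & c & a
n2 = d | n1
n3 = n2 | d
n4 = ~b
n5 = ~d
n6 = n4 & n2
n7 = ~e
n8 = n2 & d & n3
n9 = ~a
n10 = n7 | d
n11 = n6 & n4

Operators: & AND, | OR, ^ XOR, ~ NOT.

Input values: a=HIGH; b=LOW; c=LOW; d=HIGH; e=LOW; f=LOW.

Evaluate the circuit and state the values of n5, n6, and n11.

n5 = LOW; n6 = HIGH; n11 = HIGH

n1 = f AND c AND a = LOW AND LOW AND HIGH = LOW
n2 = d OR n1 = HIGH OR LOW = HIGH
n4 = NOT b = NOT LOW = HIGH
n5 = NOT d = NOT HIGH = LOW
n6 = n4 AND n2 = HIGH AND HIGH = HIGH
n11 = n6 AND n4 = HIGH AND HIGH = HIGH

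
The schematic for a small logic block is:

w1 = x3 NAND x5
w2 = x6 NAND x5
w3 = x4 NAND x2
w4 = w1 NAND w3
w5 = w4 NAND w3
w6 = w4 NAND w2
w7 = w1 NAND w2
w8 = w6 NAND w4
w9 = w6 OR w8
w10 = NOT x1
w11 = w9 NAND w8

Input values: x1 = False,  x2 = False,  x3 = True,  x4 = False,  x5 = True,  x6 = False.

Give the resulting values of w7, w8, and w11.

w1 = x3 NAND x5 = True NAND True = False
w2 = x6 NAND x5 = False NAND True = True
w3 = x4 NAND x2 = False NAND False = True
w4 = w1 NAND w3 = False NAND True = True
w6 = w4 NAND w2 = True NAND True = False
w7 = w1 NAND w2 = False NAND True = True
w8 = w6 NAND w4 = False NAND True = True
w9 = w6 OR w8 = False OR True = True
w11 = w9 NAND w8 = True NAND True = False

w7 = True, w8 = True, w11 = False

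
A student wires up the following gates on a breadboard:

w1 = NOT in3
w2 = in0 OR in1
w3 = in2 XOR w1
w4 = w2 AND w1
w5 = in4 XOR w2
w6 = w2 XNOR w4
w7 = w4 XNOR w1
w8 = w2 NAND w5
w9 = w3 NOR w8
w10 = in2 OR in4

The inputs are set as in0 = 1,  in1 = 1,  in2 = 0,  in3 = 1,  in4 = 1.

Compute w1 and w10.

w1 = NOT in3 = NOT 1 = 0
w10 = in2 OR in4 = 0 OR 1 = 1

w1 = 0; w10 = 1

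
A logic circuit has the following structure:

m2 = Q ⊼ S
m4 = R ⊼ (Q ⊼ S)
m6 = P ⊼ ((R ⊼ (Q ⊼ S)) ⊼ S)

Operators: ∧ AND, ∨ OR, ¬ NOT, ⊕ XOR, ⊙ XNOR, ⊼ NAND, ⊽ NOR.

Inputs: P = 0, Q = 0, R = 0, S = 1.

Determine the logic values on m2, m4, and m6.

m2 = 1  m4 = 1  m6 = 1

m2 = 0 ⊼ 1 = 1
m4 = 0 ⊼ (0 ⊼ 1) = 1
m6 = 0 ⊼ ((0 ⊼ (0 ⊼ 1)) ⊼ 1) = 1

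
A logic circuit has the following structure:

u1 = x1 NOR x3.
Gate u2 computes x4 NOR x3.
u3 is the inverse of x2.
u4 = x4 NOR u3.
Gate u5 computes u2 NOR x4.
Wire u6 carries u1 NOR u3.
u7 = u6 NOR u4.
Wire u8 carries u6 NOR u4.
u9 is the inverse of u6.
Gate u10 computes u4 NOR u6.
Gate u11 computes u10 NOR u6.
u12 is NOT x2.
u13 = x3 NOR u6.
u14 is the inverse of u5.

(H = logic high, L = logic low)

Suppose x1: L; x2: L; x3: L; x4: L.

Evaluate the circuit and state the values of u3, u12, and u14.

u2 = x4 NOR x3 = L NOR L = H
u3 = NOT x2 = NOT L = H
u5 = u2 NOR x4 = H NOR L = L
u12 = NOT x2 = NOT L = H
u14 = NOT u5 = NOT L = H

u3 = H, u12 = H, u14 = H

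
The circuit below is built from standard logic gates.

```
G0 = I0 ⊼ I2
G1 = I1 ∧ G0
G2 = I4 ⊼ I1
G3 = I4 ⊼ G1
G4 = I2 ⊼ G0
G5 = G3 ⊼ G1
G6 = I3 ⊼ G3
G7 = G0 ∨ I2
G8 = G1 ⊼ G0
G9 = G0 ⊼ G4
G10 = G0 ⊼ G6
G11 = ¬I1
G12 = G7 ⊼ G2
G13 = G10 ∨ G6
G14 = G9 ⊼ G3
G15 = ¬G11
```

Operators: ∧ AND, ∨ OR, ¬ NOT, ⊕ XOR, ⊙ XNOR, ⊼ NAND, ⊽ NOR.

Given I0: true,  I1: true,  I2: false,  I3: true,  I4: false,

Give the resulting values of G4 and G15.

G0 = I0 NAND I2 = true NAND false = true
G4 = I2 NAND G0 = false NAND true = true
G11 = NOT I1 = NOT true = false
G15 = NOT G11 = NOT false = true

G4 = true, G15 = true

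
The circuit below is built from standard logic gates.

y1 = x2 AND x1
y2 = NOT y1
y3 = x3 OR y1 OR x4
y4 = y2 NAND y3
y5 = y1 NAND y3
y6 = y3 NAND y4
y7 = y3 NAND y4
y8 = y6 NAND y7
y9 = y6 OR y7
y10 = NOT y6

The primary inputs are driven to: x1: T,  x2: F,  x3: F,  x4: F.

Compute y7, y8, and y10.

y1 = x2 AND x1 = F AND T = F
y2 = NOT y1 = NOT F = T
y3 = x3 OR y1 OR x4 = F OR F OR F = F
y4 = y2 NAND y3 = T NAND F = T
y6 = y3 NAND y4 = F NAND T = T
y7 = y3 NAND y4 = F NAND T = T
y8 = y6 NAND y7 = T NAND T = F
y10 = NOT y6 = NOT T = F

y7 = T, y8 = F, y10 = F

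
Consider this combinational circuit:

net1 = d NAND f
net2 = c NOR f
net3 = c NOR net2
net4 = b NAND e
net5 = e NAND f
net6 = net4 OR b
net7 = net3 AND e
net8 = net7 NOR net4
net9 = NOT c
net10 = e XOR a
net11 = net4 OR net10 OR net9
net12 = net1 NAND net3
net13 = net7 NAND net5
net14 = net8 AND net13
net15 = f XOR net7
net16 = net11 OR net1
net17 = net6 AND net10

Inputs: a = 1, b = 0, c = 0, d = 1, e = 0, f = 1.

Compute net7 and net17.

net2 = c NOR f = 0 NOR 1 = 0
net3 = c NOR net2 = 0 NOR 0 = 1
net4 = b NAND e = 0 NAND 0 = 1
net6 = net4 OR b = 1 OR 0 = 1
net7 = net3 AND e = 1 AND 0 = 0
net10 = e XOR a = 0 XOR 1 = 1
net17 = net6 AND net10 = 1 AND 1 = 1

net7 = 0  net17 = 1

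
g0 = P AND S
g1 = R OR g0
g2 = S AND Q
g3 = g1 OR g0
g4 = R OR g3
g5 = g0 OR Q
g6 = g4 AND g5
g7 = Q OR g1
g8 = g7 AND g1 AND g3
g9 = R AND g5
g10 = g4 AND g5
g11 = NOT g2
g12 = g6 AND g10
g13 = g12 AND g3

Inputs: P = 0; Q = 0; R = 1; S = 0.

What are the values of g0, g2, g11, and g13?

g0 = 0, g2 = 0, g11 = 1, g13 = 0

g0 = P AND S = 0 AND 0 = 0
g1 = R OR g0 = 1 OR 0 = 1
g2 = S AND Q = 0 AND 0 = 0
g3 = g1 OR g0 = 1 OR 0 = 1
g4 = R OR g3 = 1 OR 1 = 1
g5 = g0 OR Q = 0 OR 0 = 0
g6 = g4 AND g5 = 1 AND 0 = 0
g10 = g4 AND g5 = 1 AND 0 = 0
g11 = NOT g2 = NOT 0 = 1
g12 = g6 AND g10 = 0 AND 0 = 0
g13 = g12 AND g3 = 0 AND 1 = 0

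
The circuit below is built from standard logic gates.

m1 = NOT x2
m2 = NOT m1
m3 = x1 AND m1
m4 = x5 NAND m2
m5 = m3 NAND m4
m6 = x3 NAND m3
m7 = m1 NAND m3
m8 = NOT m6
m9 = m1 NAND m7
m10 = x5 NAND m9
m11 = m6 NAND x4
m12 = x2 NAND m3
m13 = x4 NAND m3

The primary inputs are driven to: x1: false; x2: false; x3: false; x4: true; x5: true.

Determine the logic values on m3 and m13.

m3 = false, m13 = true

m1 = NOT x2 = NOT false = true
m3 = x1 AND m1 = false AND true = false
m13 = x4 NAND m3 = true NAND false = true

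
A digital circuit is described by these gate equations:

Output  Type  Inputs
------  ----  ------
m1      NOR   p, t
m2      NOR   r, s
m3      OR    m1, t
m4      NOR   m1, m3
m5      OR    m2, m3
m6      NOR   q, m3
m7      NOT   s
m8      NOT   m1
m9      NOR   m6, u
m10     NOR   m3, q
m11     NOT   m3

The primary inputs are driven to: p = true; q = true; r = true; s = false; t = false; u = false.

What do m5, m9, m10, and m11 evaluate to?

m5 = false, m9 = true, m10 = false, m11 = true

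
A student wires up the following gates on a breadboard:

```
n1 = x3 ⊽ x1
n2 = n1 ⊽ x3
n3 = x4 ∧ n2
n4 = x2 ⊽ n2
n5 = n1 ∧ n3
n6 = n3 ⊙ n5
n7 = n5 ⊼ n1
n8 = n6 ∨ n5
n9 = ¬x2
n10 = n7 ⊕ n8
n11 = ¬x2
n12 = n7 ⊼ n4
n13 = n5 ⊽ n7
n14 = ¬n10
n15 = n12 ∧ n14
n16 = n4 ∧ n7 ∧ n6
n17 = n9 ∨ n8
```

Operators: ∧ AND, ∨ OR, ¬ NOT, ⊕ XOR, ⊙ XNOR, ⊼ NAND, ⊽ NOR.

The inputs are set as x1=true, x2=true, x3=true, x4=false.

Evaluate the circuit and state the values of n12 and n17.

n1 = x3 NOR x1 = true NOR true = false
n2 = n1 NOR x3 = false NOR true = false
n3 = x4 AND n2 = false AND false = false
n4 = x2 NOR n2 = true NOR false = false
n5 = n1 AND n3 = false AND false = false
n6 = n3 XNOR n5 = false XNOR false = true
n7 = n5 NAND n1 = false NAND false = true
n8 = n6 OR n5 = true OR false = true
n9 = NOT x2 = NOT true = false
n12 = n7 NAND n4 = true NAND false = true
n17 = n9 OR n8 = false OR true = true

n12 = true; n17 = true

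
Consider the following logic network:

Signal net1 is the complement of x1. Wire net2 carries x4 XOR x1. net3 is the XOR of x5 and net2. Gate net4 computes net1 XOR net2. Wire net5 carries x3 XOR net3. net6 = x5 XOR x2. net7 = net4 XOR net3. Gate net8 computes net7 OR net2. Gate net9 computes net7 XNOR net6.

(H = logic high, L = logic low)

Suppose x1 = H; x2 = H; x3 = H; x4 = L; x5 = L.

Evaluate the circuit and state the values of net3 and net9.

net3 = H, net9 = L

net1 = NOT x1 = NOT H = L
net2 = x4 XOR x1 = L XOR H = H
net3 = x5 XOR net2 = L XOR H = H
net4 = net1 XOR net2 = L XOR H = H
net6 = x5 XOR x2 = L XOR H = H
net7 = net4 XOR net3 = H XOR H = L
net9 = net7 XNOR net6 = L XNOR H = L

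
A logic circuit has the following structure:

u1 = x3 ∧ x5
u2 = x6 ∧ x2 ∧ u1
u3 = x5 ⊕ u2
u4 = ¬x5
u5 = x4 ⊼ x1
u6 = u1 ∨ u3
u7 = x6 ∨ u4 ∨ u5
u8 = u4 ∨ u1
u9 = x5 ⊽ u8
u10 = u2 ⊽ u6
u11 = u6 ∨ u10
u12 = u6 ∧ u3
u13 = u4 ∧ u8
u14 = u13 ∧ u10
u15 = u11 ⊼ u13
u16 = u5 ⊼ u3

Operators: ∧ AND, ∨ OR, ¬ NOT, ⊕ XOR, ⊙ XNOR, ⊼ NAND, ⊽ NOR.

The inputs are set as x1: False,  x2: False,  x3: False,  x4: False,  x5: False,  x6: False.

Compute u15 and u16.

u15 = False, u16 = True

u1 = x3 AND x5 = False AND False = False
u2 = x6 AND x2 AND u1 = False AND False AND False = False
u3 = x5 XOR u2 = False XOR False = False
u4 = NOT x5 = NOT False = True
u5 = x4 NAND x1 = False NAND False = True
u6 = u1 OR u3 = False OR False = False
u8 = u4 OR u1 = True OR False = True
u10 = u2 NOR u6 = False NOR False = True
u11 = u6 OR u10 = False OR True = True
u13 = u4 AND u8 = True AND True = True
u15 = u11 NAND u13 = True NAND True = False
u16 = u5 NAND u3 = True NAND False = True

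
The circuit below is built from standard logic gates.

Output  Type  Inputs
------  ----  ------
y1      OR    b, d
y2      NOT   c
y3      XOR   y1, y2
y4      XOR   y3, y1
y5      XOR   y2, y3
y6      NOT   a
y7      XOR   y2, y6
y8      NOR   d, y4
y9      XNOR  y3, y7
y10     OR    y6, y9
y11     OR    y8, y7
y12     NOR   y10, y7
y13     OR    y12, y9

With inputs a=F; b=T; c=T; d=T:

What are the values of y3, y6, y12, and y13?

y1 = b OR d = T OR T = T
y2 = NOT c = NOT T = F
y3 = y1 XOR y2 = T XOR F = T
y6 = NOT a = NOT F = T
y7 = y2 XOR y6 = F XOR T = T
y9 = y3 XNOR y7 = T XNOR T = T
y10 = y6 OR y9 = T OR T = T
y12 = y10 NOR y7 = T NOR T = F
y13 = y12 OR y9 = F OR T = T

y3 = T, y6 = T, y12 = F, y13 = T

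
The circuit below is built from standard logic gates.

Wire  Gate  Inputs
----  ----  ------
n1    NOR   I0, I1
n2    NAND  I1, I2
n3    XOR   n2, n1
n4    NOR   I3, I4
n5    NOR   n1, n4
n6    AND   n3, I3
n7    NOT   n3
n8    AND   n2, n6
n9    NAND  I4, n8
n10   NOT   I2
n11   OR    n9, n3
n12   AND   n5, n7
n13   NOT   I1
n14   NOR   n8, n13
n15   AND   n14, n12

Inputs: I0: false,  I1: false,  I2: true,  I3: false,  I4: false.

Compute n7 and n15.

n1 = I0 NOR I1 = false NOR false = true
n2 = I1 NAND I2 = false NAND true = true
n3 = n2 XOR n1 = true XOR true = false
n4 = I3 NOR I4 = false NOR false = true
n5 = n1 NOR n4 = true NOR true = false
n6 = n3 AND I3 = false AND false = false
n7 = NOT n3 = NOT false = true
n8 = n2 AND n6 = true AND false = false
n12 = n5 AND n7 = false AND true = false
n13 = NOT I1 = NOT false = true
n14 = n8 NOR n13 = false NOR true = false
n15 = n14 AND n12 = false AND false = false

n7 = true; n15 = false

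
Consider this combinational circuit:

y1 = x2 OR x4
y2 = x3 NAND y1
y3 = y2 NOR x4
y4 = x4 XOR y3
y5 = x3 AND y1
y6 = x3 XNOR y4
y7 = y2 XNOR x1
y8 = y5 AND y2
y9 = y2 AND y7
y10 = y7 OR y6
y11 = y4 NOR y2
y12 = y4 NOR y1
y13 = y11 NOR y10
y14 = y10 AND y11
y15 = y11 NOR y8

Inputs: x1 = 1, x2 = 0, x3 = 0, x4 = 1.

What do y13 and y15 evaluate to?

y1 = x2 OR x4 = 0 OR 1 = 1
y2 = x3 NAND y1 = 0 NAND 1 = 1
y3 = y2 NOR x4 = 1 NOR 1 = 0
y4 = x4 XOR y3 = 1 XOR 0 = 1
y5 = x3 AND y1 = 0 AND 1 = 0
y6 = x3 XNOR y4 = 0 XNOR 1 = 0
y7 = y2 XNOR x1 = 1 XNOR 1 = 1
y8 = y5 AND y2 = 0 AND 1 = 0
y10 = y7 OR y6 = 1 OR 0 = 1
y11 = y4 NOR y2 = 1 NOR 1 = 0
y13 = y11 NOR y10 = 0 NOR 1 = 0
y15 = y11 NOR y8 = 0 NOR 0 = 1

y13 = 0, y15 = 1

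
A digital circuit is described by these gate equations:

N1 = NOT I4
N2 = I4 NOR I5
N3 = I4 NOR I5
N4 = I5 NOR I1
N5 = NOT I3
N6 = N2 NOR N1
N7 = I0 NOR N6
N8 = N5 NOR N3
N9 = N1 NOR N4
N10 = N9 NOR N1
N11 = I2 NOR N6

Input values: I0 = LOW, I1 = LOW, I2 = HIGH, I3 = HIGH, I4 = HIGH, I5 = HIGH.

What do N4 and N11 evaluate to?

N4 = LOW, N11 = LOW

N1 = NOT I4 = NOT HIGH = LOW
N2 = I4 NOR I5 = HIGH NOR HIGH = LOW
N4 = I5 NOR I1 = HIGH NOR LOW = LOW
N6 = N2 NOR N1 = LOW NOR LOW = HIGH
N11 = I2 NOR N6 = HIGH NOR HIGH = LOW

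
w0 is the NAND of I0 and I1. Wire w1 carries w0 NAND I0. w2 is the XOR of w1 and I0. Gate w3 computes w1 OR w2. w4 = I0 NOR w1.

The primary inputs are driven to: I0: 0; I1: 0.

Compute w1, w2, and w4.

w1 = 1, w2 = 1, w4 = 0

w0 = I0 NAND I1 = 0 NAND 0 = 1
w1 = w0 NAND I0 = 1 NAND 0 = 1
w2 = w1 XOR I0 = 1 XOR 0 = 1
w4 = I0 NOR w1 = 0 NOR 1 = 0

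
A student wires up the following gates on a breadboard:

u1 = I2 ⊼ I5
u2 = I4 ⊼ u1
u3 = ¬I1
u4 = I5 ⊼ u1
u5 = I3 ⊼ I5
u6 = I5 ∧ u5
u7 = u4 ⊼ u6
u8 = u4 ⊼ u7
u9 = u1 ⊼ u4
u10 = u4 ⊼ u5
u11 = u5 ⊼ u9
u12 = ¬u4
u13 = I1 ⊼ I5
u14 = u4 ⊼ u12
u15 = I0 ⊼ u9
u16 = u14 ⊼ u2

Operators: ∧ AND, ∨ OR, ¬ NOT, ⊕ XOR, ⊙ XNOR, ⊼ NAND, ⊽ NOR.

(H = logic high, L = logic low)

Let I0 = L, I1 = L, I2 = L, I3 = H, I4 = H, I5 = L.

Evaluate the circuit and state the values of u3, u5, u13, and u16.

u3 = H, u5 = H, u13 = H, u16 = H

u1 = I2 NAND I5 = L NAND L = H
u2 = I4 NAND u1 = H NAND H = L
u3 = NOT I1 = NOT L = H
u4 = I5 NAND u1 = L NAND H = H
u5 = I3 NAND I5 = H NAND L = H
u12 = NOT u4 = NOT H = L
u13 = I1 NAND I5 = L NAND L = H
u14 = u4 NAND u12 = H NAND L = H
u16 = u14 NAND u2 = H NAND L = H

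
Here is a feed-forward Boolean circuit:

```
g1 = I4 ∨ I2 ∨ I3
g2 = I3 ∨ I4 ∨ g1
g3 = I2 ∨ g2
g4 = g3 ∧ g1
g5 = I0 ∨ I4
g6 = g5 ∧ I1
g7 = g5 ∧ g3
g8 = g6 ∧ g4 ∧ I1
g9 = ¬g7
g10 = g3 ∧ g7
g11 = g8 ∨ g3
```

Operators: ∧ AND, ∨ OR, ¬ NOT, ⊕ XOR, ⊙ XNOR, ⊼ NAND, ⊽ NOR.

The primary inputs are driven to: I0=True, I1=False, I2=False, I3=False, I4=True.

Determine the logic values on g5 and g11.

g1 = I4 OR I2 OR I3 = True OR False OR False = True
g2 = I3 OR I4 OR g1 = False OR True OR True = True
g3 = I2 OR g2 = False OR True = True
g4 = g3 AND g1 = True AND True = True
g5 = I0 OR I4 = True OR True = True
g6 = g5 AND I1 = True AND False = False
g8 = g6 AND g4 AND I1 = False AND True AND False = False
g11 = g8 OR g3 = False OR True = True

g5 = True, g11 = True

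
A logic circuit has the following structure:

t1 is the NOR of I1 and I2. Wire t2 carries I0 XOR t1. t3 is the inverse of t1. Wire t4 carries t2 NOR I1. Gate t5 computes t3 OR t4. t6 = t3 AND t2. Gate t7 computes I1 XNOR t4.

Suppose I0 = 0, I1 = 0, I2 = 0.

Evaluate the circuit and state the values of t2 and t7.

t2 = 1, t7 = 1

t1 = I1 NOR I2 = 0 NOR 0 = 1
t2 = I0 XOR t1 = 0 XOR 1 = 1
t4 = t2 NOR I1 = 1 NOR 0 = 0
t7 = I1 XNOR t4 = 0 XNOR 0 = 1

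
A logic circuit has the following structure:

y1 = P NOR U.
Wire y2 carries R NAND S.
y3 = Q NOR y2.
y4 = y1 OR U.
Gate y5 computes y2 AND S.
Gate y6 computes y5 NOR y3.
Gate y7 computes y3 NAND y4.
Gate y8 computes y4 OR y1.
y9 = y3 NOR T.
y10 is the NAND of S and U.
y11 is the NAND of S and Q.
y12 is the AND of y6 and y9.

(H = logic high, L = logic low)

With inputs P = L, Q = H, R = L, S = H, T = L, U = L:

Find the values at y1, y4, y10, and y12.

y1 = H; y4 = H; y10 = H; y12 = L

y1 = P NOR U = L NOR L = H
y2 = R NAND S = L NAND H = H
y3 = Q NOR y2 = H NOR H = L
y4 = y1 OR U = H OR L = H
y5 = y2 AND S = H AND H = H
y6 = y5 NOR y3 = H NOR L = L
y9 = y3 NOR T = L NOR L = H
y10 = S NAND U = H NAND L = H
y12 = y6 AND y9 = L AND H = L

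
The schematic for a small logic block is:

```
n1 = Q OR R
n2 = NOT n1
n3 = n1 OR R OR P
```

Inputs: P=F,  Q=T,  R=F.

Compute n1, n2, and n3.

n1 = Q OR R = T OR F = T
n2 = NOT n1 = NOT T = F
n3 = n1 OR R OR P = T OR F OR F = T

n1 = T; n2 = F; n3 = T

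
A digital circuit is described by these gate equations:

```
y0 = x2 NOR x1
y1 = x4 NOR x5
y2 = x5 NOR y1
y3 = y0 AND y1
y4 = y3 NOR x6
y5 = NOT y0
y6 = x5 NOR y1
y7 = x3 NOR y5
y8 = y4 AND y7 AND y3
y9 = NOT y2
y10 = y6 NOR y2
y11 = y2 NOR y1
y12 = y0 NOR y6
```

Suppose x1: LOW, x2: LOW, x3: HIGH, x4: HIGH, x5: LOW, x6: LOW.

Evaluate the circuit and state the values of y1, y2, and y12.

y0 = x2 NOR x1 = LOW NOR LOW = HIGH
y1 = x4 NOR x5 = HIGH NOR LOW = LOW
y2 = x5 NOR y1 = LOW NOR LOW = HIGH
y6 = x5 NOR y1 = LOW NOR LOW = HIGH
y12 = y0 NOR y6 = HIGH NOR HIGH = LOW

y1 = LOW  y2 = HIGH  y12 = LOW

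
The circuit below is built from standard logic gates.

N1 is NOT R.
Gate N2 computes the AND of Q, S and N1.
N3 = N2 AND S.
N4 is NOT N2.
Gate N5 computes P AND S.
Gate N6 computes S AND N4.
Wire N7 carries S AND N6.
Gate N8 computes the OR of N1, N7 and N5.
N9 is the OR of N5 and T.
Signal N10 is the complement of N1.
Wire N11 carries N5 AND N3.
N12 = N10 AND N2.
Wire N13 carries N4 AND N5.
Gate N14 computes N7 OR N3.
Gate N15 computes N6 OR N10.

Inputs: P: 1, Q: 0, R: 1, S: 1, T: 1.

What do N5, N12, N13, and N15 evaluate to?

N5 = 1, N12 = 0, N13 = 1, N15 = 1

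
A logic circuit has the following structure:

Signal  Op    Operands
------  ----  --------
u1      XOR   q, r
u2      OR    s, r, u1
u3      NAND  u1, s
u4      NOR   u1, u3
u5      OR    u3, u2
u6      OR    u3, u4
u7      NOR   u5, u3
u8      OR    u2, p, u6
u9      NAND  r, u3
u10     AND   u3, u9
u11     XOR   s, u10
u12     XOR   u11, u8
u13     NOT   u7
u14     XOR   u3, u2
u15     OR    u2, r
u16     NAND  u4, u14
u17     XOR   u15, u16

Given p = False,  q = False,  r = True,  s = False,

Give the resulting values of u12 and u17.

u12 = True  u17 = False

u1 = q XOR r = False XOR True = True
u2 = s OR r OR u1 = False OR True OR True = True
u3 = u1 NAND s = True NAND False = True
u4 = u1 NOR u3 = True NOR True = False
u6 = u3 OR u4 = True OR False = True
u8 = u2 OR p OR u6 = True OR False OR True = True
u9 = r NAND u3 = True NAND True = False
u10 = u3 AND u9 = True AND False = False
u11 = s XOR u10 = False XOR False = False
u12 = u11 XOR u8 = False XOR True = True
u14 = u3 XOR u2 = True XOR True = False
u15 = u2 OR r = True OR True = True
u16 = u4 NAND u14 = False NAND False = True
u17 = u15 XOR u16 = True XOR True = False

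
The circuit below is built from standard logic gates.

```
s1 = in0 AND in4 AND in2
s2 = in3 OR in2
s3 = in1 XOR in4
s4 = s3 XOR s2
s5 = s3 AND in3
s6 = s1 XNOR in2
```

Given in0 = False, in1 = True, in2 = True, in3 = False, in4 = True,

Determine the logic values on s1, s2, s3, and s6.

s1 = False, s2 = True, s3 = False, s6 = False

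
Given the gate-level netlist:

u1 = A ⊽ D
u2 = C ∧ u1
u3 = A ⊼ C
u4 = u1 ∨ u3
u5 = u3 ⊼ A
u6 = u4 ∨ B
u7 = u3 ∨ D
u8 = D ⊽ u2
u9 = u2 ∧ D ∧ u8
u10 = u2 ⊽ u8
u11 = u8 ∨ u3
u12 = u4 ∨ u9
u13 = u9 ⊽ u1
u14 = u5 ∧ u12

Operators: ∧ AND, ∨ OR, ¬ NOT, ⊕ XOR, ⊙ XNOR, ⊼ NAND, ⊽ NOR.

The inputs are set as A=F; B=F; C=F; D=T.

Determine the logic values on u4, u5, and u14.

u4 = T, u5 = T, u14 = T

u1 = A NOR D = F NOR T = F
u2 = C AND u1 = F AND F = F
u3 = A NAND C = F NAND F = T
u4 = u1 OR u3 = F OR T = T
u5 = u3 NAND A = T NAND F = T
u8 = D NOR u2 = T NOR F = F
u9 = u2 AND D AND u8 = F AND T AND F = F
u12 = u4 OR u9 = T OR F = T
u14 = u5 AND u12 = T AND T = T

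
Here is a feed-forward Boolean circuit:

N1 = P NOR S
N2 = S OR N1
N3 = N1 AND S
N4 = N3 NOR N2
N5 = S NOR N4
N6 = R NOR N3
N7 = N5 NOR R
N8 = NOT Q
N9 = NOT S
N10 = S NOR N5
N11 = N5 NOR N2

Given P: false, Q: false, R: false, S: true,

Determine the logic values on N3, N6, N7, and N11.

N1 = P NOR S = false NOR true = false
N2 = S OR N1 = true OR false = true
N3 = N1 AND S = false AND true = false
N4 = N3 NOR N2 = false NOR true = false
N5 = S NOR N4 = true NOR false = false
N6 = R NOR N3 = false NOR false = true
N7 = N5 NOR R = false NOR false = true
N11 = N5 NOR N2 = false NOR true = false

N3 = false, N6 = true, N7 = true, N11 = false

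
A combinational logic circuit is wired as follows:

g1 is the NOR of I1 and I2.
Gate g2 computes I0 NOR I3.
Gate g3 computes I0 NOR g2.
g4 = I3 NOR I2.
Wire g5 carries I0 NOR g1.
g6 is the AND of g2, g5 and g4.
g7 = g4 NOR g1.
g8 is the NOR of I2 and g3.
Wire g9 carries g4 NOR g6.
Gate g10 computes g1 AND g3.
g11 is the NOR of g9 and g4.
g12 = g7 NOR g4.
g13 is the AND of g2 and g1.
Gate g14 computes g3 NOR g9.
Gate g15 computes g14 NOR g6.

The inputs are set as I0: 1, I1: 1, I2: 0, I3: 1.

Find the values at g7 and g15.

g7 = 1, g15 = 1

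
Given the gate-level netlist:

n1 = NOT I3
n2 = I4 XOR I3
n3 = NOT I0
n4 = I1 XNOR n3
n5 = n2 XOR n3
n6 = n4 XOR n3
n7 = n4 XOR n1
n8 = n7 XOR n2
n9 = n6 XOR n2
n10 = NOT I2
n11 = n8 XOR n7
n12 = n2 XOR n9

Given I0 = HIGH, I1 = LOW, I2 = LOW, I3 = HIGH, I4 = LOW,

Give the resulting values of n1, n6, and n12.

n1 = LOW, n6 = HIGH, n12 = HIGH

n1 = NOT I3 = NOT HIGH = LOW
n2 = I4 XOR I3 = LOW XOR HIGH = HIGH
n3 = NOT I0 = NOT HIGH = LOW
n4 = I1 XNOR n3 = LOW XNOR LOW = HIGH
n6 = n4 XOR n3 = HIGH XOR LOW = HIGH
n9 = n6 XOR n2 = HIGH XOR HIGH = LOW
n12 = n2 XOR n9 = HIGH XOR LOW = HIGH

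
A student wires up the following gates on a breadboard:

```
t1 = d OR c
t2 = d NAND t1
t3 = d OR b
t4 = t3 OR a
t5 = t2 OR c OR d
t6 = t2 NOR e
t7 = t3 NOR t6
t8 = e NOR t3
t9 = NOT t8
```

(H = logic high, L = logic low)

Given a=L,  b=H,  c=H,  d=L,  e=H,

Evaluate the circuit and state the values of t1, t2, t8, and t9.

t1 = H, t2 = H, t8 = L, t9 = H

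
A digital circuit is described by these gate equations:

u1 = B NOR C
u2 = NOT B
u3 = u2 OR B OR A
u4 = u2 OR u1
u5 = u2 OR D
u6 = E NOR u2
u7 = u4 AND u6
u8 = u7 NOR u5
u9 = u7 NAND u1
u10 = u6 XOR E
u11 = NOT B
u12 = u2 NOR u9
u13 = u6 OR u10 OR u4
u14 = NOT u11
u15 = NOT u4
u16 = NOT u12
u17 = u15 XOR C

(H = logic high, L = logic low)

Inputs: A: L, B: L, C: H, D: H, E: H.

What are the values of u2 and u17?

u2 = H  u17 = H

u1 = B NOR C = L NOR H = L
u2 = NOT B = NOT L = H
u4 = u2 OR u1 = H OR L = H
u15 = NOT u4 = NOT H = L
u17 = u15 XOR C = L XOR H = H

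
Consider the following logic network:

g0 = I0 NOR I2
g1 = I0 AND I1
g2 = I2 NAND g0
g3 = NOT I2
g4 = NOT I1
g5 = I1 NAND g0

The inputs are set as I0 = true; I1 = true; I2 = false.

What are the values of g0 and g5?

g0 = I0 NOR I2 = true NOR false = false
g5 = I1 NAND g0 = true NAND false = true

g0 = false, g5 = true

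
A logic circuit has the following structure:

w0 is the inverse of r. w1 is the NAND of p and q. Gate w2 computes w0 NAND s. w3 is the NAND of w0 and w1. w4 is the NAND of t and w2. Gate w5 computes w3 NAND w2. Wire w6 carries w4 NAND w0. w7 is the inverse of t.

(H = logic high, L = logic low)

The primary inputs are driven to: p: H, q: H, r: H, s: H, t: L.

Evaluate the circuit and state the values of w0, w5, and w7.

w0 = L, w5 = L, w7 = H

w0 = NOT r = NOT H = L
w1 = p NAND q = H NAND H = L
w2 = w0 NAND s = L NAND H = H
w3 = w0 NAND w1 = L NAND L = H
w5 = w3 NAND w2 = H NAND H = L
w7 = NOT t = NOT L = H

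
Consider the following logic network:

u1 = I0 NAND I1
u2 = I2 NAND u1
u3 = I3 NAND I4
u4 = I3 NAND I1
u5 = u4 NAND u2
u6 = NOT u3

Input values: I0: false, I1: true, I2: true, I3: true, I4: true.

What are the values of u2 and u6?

u2 = false, u6 = true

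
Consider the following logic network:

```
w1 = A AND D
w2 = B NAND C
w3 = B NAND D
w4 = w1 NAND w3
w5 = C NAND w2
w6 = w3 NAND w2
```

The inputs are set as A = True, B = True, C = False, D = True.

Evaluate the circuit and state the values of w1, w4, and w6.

w1 = True  w4 = True  w6 = True

w1 = A AND D = True AND True = True
w2 = B NAND C = True NAND False = True
w3 = B NAND D = True NAND True = False
w4 = w1 NAND w3 = True NAND False = True
w6 = w3 NAND w2 = False NAND True = True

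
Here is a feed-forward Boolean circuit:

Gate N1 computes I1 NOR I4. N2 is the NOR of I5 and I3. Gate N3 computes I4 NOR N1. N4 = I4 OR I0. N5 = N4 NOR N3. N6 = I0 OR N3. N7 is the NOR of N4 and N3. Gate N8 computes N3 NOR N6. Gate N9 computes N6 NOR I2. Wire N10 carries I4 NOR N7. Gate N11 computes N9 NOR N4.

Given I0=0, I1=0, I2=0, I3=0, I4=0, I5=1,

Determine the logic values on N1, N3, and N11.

N1 = I1 NOR I4 = 0 NOR 0 = 1
N3 = I4 NOR N1 = 0 NOR 1 = 0
N4 = I4 OR I0 = 0 OR 0 = 0
N6 = I0 OR N3 = 0 OR 0 = 0
N9 = N6 NOR I2 = 0 NOR 0 = 1
N11 = N9 NOR N4 = 1 NOR 0 = 0

N1 = 1; N3 = 0; N11 = 0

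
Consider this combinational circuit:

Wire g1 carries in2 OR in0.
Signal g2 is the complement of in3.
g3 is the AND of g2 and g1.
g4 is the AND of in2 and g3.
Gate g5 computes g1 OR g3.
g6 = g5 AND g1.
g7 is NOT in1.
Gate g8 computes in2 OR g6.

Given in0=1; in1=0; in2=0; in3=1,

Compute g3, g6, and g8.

g1 = in2 OR in0 = 0 OR 1 = 1
g2 = NOT in3 = NOT 1 = 0
g3 = g2 AND g1 = 0 AND 1 = 0
g5 = g1 OR g3 = 1 OR 0 = 1
g6 = g5 AND g1 = 1 AND 1 = 1
g8 = in2 OR g6 = 0 OR 1 = 1

g3 = 0; g6 = 1; g8 = 1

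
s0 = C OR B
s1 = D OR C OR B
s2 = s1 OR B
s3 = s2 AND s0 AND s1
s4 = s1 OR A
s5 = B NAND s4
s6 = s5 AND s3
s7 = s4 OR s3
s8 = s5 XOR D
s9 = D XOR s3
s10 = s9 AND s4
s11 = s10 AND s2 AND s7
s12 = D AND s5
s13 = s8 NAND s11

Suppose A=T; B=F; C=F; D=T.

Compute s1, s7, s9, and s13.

s0 = C OR B = F OR F = F
s1 = D OR C OR B = T OR F OR F = T
s2 = s1 OR B = T OR F = T
s3 = s2 AND s0 AND s1 = T AND F AND T = F
s4 = s1 OR A = T OR T = T
s5 = B NAND s4 = F NAND T = T
s7 = s4 OR s3 = T OR F = T
s8 = s5 XOR D = T XOR T = F
s9 = D XOR s3 = T XOR F = T
s10 = s9 AND s4 = T AND T = T
s11 = s10 AND s2 AND s7 = T AND T AND T = T
s13 = s8 NAND s11 = F NAND T = T

s1 = T, s7 = T, s9 = T, s13 = T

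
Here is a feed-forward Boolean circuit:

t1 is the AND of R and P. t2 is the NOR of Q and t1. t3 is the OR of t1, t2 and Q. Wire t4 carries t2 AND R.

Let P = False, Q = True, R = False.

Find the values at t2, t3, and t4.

t1 = R AND P = False AND False = False
t2 = Q NOR t1 = True NOR False = False
t3 = t1 OR t2 OR Q = False OR False OR True = True
t4 = t2 AND R = False AND False = False

t2 = False  t3 = True  t4 = False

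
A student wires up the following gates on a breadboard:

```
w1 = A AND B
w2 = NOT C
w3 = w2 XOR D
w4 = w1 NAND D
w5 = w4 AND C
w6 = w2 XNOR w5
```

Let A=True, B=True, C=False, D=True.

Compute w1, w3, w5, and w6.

w1 = A AND B = True AND True = True
w2 = NOT C = NOT False = True
w3 = w2 XOR D = True XOR True = False
w4 = w1 NAND D = True NAND True = False
w5 = w4 AND C = False AND False = False
w6 = w2 XNOR w5 = True XNOR False = False

w1 = True; w3 = False; w5 = False; w6 = False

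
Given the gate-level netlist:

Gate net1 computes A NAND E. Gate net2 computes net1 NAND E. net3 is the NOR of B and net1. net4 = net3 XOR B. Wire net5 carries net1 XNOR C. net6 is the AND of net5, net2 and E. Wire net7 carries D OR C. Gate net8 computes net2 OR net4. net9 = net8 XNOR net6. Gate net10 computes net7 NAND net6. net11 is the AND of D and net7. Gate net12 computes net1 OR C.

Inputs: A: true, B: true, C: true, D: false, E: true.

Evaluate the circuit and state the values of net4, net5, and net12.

net4 = true, net5 = false, net12 = true

net1 = A NAND E = true NAND true = false
net3 = B NOR net1 = true NOR false = false
net4 = net3 XOR B = false XOR true = true
net5 = net1 XNOR C = false XNOR true = false
net12 = net1 OR C = false OR true = true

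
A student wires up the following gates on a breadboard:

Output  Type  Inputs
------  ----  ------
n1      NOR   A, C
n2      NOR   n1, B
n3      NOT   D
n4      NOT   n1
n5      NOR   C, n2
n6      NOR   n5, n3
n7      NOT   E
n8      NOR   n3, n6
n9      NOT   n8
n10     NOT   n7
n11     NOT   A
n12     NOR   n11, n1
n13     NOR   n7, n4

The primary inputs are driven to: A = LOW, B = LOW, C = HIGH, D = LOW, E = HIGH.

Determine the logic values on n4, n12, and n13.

n4 = HIGH  n12 = LOW  n13 = LOW

n1 = A NOR C = LOW NOR HIGH = LOW
n4 = NOT n1 = NOT LOW = HIGH
n7 = NOT E = NOT HIGH = LOW
n11 = NOT A = NOT LOW = HIGH
n12 = n11 NOR n1 = HIGH NOR LOW = LOW
n13 = n7 NOR n4 = LOW NOR HIGH = LOW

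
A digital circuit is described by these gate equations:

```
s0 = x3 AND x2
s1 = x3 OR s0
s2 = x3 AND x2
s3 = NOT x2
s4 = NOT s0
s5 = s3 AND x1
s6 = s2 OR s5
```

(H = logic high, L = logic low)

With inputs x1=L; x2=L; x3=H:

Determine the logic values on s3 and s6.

s3 = H  s6 = L

s2 = x3 AND x2 = H AND L = L
s3 = NOT x2 = NOT L = H
s5 = s3 AND x1 = H AND L = L
s6 = s2 OR s5 = L OR L = L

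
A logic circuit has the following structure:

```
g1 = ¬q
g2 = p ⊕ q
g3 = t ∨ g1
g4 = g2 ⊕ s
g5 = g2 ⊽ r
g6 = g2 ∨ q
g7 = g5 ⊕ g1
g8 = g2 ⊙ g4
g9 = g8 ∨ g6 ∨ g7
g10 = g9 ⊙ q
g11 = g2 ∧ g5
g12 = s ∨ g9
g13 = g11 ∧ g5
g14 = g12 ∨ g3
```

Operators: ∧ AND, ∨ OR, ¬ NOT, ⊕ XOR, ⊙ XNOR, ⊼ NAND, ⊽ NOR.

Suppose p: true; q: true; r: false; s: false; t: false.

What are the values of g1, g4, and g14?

g1 = false  g4 = false  g14 = true

g1 = NOT q = NOT true = false
g2 = p XOR q = true XOR true = false
g3 = t OR g1 = false OR false = false
g4 = g2 XOR s = false XOR false = false
g5 = g2 NOR r = false NOR false = true
g6 = g2 OR q = false OR true = true
g7 = g5 XOR g1 = true XOR false = true
g8 = g2 XNOR g4 = false XNOR false = true
g9 = g8 OR g6 OR g7 = true OR true OR true = true
g12 = s OR g9 = false OR true = true
g14 = g12 OR g3 = true OR false = true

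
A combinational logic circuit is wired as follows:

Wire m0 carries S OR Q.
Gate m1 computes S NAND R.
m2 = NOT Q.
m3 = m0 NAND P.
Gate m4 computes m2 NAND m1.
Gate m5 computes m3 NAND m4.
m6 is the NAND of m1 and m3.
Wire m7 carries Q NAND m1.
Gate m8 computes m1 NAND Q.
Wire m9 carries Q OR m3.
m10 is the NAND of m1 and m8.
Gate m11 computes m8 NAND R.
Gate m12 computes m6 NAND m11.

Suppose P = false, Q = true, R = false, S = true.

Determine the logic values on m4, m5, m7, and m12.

m0 = S OR Q = true OR true = true
m1 = S NAND R = true NAND false = true
m2 = NOT Q = NOT true = false
m3 = m0 NAND P = true NAND false = true
m4 = m2 NAND m1 = false NAND true = true
m5 = m3 NAND m4 = true NAND true = false
m6 = m1 NAND m3 = true NAND true = false
m7 = Q NAND m1 = true NAND true = false
m8 = m1 NAND Q = true NAND true = false
m11 = m8 NAND R = false NAND false = true
m12 = m6 NAND m11 = false NAND true = true

m4 = true, m5 = false, m7 = false, m12 = true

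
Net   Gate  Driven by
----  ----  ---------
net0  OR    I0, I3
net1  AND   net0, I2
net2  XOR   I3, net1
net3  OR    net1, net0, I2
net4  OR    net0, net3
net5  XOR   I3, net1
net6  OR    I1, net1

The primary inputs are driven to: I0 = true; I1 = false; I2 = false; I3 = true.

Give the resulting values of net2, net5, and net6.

net2 = true; net5 = true; net6 = false

net0 = I0 OR I3 = true OR true = true
net1 = net0 AND I2 = true AND false = false
net2 = I3 XOR net1 = true XOR false = true
net5 = I3 XOR net1 = true XOR false = true
net6 = I1 OR net1 = false OR false = false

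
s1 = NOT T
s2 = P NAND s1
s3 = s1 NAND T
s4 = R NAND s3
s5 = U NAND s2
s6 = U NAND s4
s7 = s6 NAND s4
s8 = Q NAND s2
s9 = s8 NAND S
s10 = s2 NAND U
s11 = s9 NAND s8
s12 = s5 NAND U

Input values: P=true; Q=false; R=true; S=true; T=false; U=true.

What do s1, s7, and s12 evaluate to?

s1 = true  s7 = true  s12 = false

s1 = NOT T = NOT false = true
s2 = P NAND s1 = true NAND true = false
s3 = s1 NAND T = true NAND false = true
s4 = R NAND s3 = true NAND true = false
s5 = U NAND s2 = true NAND false = true
s6 = U NAND s4 = true NAND false = true
s7 = s6 NAND s4 = true NAND false = true
s12 = s5 NAND U = true NAND true = false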